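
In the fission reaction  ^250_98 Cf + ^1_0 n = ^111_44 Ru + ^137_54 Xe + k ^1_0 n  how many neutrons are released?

3

Conserve mass number: 251 = 111 + 137 + k, so k = 251 − 248 = 3.
Check atomic number: 98 = 44 + 54 + 0 = 98. ✓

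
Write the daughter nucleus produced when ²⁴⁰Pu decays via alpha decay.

U-236

Alpha decay: mass number changes by -4, atomic number by -2.
A: 240 − 4 = 236; Z: 94 − 2 = 92.
Z = 92 is uranium, so the daughter is ²³⁶U.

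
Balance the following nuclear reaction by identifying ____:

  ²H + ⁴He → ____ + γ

Conserve mass number: 2 + 4 = A + 0, so A = 6.
Conserve atomic number: 1 + 2 = Z + 0, so Z = 3.
Z = 3 is lithium, so the species is ⁶Li.

Li-6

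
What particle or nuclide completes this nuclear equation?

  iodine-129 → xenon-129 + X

beta-minus particle

Conserve mass number: 129 = 129 + A, so A = 0.
Conserve atomic number: 53 = 54 + Z, so Z = -1.
A = 0 and Z = -1 is e⁻ — a beta-minus particle.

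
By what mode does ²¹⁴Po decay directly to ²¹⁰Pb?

alpha decay

ΔA = 210 − 214 = -4; ΔZ = 82 − 84 = -2.
A drops by 4 and Z drops by 2 — the signature of alpha emission.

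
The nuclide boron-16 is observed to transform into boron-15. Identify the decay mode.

ΔA = 15 − 16 = -1; ΔZ = 5 − 5 = +0.
A drops by 1 with Z unchanged — a neutron was emitted.

neutron emission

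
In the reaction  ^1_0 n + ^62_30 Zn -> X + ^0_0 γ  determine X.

Conserve mass number: 1 + 62 = A + 0, so A = 63.
Conserve atomic number: 0 + 30 = Z + 0, so Z = 30.
Z = 30 is zinc, so the species is ^63_30 Zn.

Zn-63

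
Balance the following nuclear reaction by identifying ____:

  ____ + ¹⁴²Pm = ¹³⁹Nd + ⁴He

Conserve mass number: A + 142 = 139 + 4, so A = 1.
Conserve atomic number: Z + 61 = 60 + 2, so Z = 1.
A = 1 and Z = 1 is ¹H — a proton.

proton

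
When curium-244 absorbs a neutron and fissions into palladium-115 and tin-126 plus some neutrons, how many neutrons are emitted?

Conserve mass number: 245 = 115 + 126 + k, so k = 245 − 241 = 4.
Check atomic number: 96 = 46 + 50 + 0 = 96. ✓

4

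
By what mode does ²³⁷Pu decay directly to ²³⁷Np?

ΔA = 237 − 237 = 0; ΔZ = 93 − 94 = -1.
A is unchanged and Z drops by 1 — a proton has become a neutron (β⁺ emission or electron capture).

beta-plus decay or electron capture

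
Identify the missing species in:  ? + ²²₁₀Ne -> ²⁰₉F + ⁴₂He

deuteron

Conserve mass number: A + 22 = 20 + 4, so A = 2.
Conserve atomic number: Z + 10 = 9 + 2, so Z = 1.
A = 2 and Z = 1 is ²₁H — a deuteron.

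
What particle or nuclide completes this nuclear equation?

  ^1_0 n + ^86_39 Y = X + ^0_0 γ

Conserve mass number: 1 + 86 = A + 0, so A = 87.
Conserve atomic number: 0 + 39 = Z + 0, so Z = 39.
Z = 39 is yttrium, so the species is ^87_39 Y.

Y-87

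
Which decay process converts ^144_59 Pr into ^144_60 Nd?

ΔA = 144 − 144 = 0; ΔZ = 60 − 59 = +1.
A is unchanged and Z rises by 1 — a neutron has become a proton (β⁻ decay).

beta-minus decay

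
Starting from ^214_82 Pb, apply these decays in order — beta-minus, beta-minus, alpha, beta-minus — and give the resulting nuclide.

Bi-210

Start: (A, Z) = (214, 82).
After β⁻: (214, 83).
After β⁻: (214, 84).
After α: (210, 82).
After β⁻: (210, 83).
Z = 83 is bismuth.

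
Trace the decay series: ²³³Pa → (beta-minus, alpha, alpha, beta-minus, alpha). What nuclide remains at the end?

Start: (A, Z) = (233, 91).
After β⁻: (233, 92).
After α: (229, 90).
After α: (225, 88).
After β⁻: (225, 89).
After α: (221, 87).
Z = 87 is francium.

Fr-221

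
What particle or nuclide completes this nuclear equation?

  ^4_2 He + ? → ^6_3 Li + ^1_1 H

Conserve mass number: 4 + A = 6 + 1, so A = 3.
Conserve atomic number: 2 + Z = 3 + 1, so Z = 2.
Z = 2 is helium, so the species is ^3_2 He.

He-3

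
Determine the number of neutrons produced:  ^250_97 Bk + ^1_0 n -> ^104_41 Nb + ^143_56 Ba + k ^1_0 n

4

Conserve mass number: 251 = 104 + 143 + k, so k = 251 − 247 = 4.
Check atomic number: 97 = 41 + 56 + 0 = 97. ✓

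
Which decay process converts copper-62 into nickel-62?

ΔA = 62 − 62 = 0; ΔZ = 28 − 29 = -1.
A is unchanged and Z drops by 1 — a proton has become a neutron (β⁺ emission or electron capture).

beta-plus decay or electron capture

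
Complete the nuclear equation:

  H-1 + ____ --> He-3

Conserve mass number: 1 + A = 3, so A = 2.
Conserve atomic number: 1 + Z = 2, so Z = 1.
A = 2 and Z = 1 is H-2 — a deuteron.

deuteron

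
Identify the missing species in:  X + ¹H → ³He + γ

deuteron

Conserve mass number: A + 1 = 3 + 0, so A = 2.
Conserve atomic number: Z + 1 = 2 + 0, so Z = 1.
A = 2 and Z = 1 is ²H — a deuteron.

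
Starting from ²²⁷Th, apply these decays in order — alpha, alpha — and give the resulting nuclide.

Start: (A, Z) = (227, 90).
After α: (223, 88).
After α: (219, 86).
Z = 86 is radon.

Rn-219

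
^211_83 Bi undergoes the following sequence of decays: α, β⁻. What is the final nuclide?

Start: (A, Z) = (211, 83).
After α: (207, 81).
After β⁻: (207, 82).
Z = 82 is lead.

Pb-207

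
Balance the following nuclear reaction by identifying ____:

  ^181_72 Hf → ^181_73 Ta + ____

Conserve mass number: 181 = 181 + A, so A = 0.
Conserve atomic number: 72 = 73 + Z, so Z = -1.
A = 0 and Z = -1 is ^0_-1 e — a beta-minus particle.

beta-minus particle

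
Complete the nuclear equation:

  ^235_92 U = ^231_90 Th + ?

Conserve mass number: 235 = 231 + A, so A = 4.
Conserve atomic number: 92 = 90 + Z, so Z = 2.
A = 4 and Z = 2 is ^4_2 He — an alpha particle.

alpha particle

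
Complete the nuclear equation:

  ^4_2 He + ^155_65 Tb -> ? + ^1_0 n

Ho-158

Conserve mass number: 4 + 155 = A + 1, so A = 158.
Conserve atomic number: 2 + 65 = Z + 0, so Z = 67.
Z = 67 is holmium, so the species is ^158_67 Ho.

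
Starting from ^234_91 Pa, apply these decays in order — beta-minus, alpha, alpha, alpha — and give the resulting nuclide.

Rn-222

Start: (A, Z) = (234, 91).
After β⁻: (234, 92).
After α: (230, 90).
After α: (226, 88).
After α: (222, 86).
Z = 86 is radon.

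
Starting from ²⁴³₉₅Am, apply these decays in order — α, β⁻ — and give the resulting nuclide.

Pu-239

Start: (A, Z) = (243, 95).
After α: (239, 93).
After β⁻: (239, 94).
Z = 94 is plutonium.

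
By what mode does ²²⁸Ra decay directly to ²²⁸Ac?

beta-minus decay

ΔA = 228 − 228 = 0; ΔZ = 89 − 88 = +1.
A is unchanged and Z rises by 1 — a neutron has become a proton (β⁻ decay).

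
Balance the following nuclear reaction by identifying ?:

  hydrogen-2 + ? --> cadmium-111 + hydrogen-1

Cd-110

Conserve mass number: 2 + A = 111 + 1, so A = 110.
Conserve atomic number: 1 + Z = 48 + 1, so Z = 48.
Z = 48 is cadmium, so the species is cadmium-110.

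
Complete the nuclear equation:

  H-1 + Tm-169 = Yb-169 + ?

neutron

Conserve mass number: 1 + 169 = 169 + A, so A = 1.
Conserve atomic number: 1 + 69 = 70 + Z, so Z = 0.
A = 1 and Z = 0 is n — a neutron.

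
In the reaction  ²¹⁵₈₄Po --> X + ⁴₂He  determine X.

Conserve mass number: 215 = A + 4, so A = 211.
Conserve atomic number: 84 = Z + 2, so Z = 82.
Z = 82 is lead, so the species is ²¹¹₈₂Pb.

Pb-211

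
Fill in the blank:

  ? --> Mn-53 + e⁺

Conserve mass number: A = 53 + 0, so A = 53.
Conserve atomic number: Z = 25 + 1, so Z = 26.
Z = 26 is iron, so the species is Fe-53.

Fe-53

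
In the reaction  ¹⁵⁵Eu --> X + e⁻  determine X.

Conserve mass number: 155 = A + 0, so A = 155.
Conserve atomic number: 63 = Z − 1, so Z = 64.
Z = 64 is gadolinium, so the species is ¹⁵⁵Gd.

Gd-155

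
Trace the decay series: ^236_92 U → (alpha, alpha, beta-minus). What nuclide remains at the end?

Start: (A, Z) = (236, 92).
After α: (232, 90).
After α: (228, 88).
After β⁻: (228, 89).
Z = 89 is actinium.

Ac-228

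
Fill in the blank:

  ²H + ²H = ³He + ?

neutron

Conserve mass number: 2 + 2 = 3 + A, so A = 1.
Conserve atomic number: 1 + 1 = 2 + Z, so Z = 0.
A = 1 and Z = 0 is ¹n — a neutron.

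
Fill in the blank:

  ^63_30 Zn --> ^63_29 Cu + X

Conserve mass number: 63 = 63 + A, so A = 0.
Conserve atomic number: 30 = 29 + Z, so Z = 1.
A = 0 and Z = 1 is ^0_1 e — a positron.

positron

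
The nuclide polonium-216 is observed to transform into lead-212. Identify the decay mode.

alpha decay

ΔA = 212 − 216 = -4; ΔZ = 82 − 84 = -2.
A drops by 4 and Z drops by 2 — the signature of alpha emission.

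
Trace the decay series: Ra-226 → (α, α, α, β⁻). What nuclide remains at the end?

Start: (A, Z) = (226, 88).
After α: (222, 86).
After α: (218, 84).
After α: (214, 82).
After β⁻: (214, 83).
Z = 83 is bismuth.

Bi-214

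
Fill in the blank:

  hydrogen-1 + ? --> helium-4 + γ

Conserve mass number: 1 + A = 4 + 0, so A = 3.
Conserve atomic number: 1 + Z = 2 + 0, so Z = 1.
A = 3 and Z = 1 is hydrogen-3 — a triton.

triton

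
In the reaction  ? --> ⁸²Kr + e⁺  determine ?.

Rb-82

Conserve mass number: A = 82 + 0, so A = 82.
Conserve atomic number: Z = 36 + 1, so Z = 37.
Z = 37 is rubidium, so the species is ⁸²Rb.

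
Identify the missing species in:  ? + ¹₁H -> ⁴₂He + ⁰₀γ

triton

Conserve mass number: A + 1 = 4 + 0, so A = 3.
Conserve atomic number: Z + 1 = 2 + 0, so Z = 1.
A = 3 and Z = 1 is ³₁H — a triton.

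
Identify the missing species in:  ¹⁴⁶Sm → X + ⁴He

Conserve mass number: 146 = A + 4, so A = 142.
Conserve atomic number: 62 = Z + 2, so Z = 60.
Z = 60 is neodymium, so the species is ¹⁴²Nd.

Nd-142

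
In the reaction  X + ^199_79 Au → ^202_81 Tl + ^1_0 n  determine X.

alpha particle

Conserve mass number: A + 199 = 202 + 1, so A = 4.
Conserve atomic number: Z + 79 = 81 + 0, so Z = 2.
A = 4 and Z = 2 is ^4_2 He — an alpha particle.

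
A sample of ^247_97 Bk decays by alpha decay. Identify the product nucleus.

Am-243

Alpha decay: mass number changes by -4, atomic number by -2.
A: 247 − 4 = 243; Z: 97 − 2 = 95.
Z = 95 is americium, so the daughter is ^243_95 Am.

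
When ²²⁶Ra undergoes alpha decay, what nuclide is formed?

Rn-222

Alpha decay: mass number changes by -4, atomic number by -2.
A: 226 − 4 = 222; Z: 88 − 2 = 86.
Z = 86 is radon, so the daughter is ²²²Rn.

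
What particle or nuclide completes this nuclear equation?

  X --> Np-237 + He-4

Conserve mass number: A = 237 + 4, so A = 241.
Conserve atomic number: Z = 93 + 2, so Z = 95.
Z = 95 is americium, so the species is Am-241.

Am-241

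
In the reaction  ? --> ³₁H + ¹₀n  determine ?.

H-4

Conserve mass number: A = 3 + 1, so A = 4.
Conserve atomic number: Z = 1 + 0, so Z = 1.
Z = 1 is hydrogen, so the species is ⁴₁H.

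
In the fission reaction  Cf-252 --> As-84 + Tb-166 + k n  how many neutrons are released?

2

Conserve mass number: 252 = 84 + 166 + k, so k = 252 − 250 = 2.
Check atomic number: 98 = 33 + 65 + 0 = 98. ✓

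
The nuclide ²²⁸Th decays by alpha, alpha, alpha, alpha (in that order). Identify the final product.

Pb-212

Start: (A, Z) = (228, 90).
After α: (224, 88).
After α: (220, 86).
After α: (216, 84).
After α: (212, 82).
Z = 82 is lead.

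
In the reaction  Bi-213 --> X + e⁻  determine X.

Po-213

Conserve mass number: 213 = A + 0, so A = 213.
Conserve atomic number: 83 = Z − 1, so Z = 84.
Z = 84 is polonium, so the species is Po-213.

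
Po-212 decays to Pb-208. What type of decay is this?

alpha decay

ΔA = 208 − 212 = -4; ΔZ = 82 − 84 = -2.
A drops by 4 and Z drops by 2 — the signature of alpha emission.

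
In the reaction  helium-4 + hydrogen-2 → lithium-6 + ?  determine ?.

gamma ray

Conserve mass number: 4 + 2 = 6 + A, so A = 0.
Conserve atomic number: 2 + 1 = 3 + Z, so Z = 0.
A = 0 and Z = 0 is γ — a gamma ray.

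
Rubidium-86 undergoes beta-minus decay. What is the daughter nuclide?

Beta-minus decay: mass number changes by +0, atomic number by +1.
A: 86 = 86; Z: 37 + 1 = 38.
Z = 38 is strontium, so the daughter is strontium-86.

Sr-86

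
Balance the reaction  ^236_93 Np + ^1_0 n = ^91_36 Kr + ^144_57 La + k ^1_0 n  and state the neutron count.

2

Conserve mass number: 237 = 91 + 144 + k, so k = 237 − 235 = 2.
Check atomic number: 93 = 36 + 57 + 0 = 93. ✓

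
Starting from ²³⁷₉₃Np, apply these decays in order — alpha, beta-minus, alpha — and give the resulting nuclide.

Start: (A, Z) = (237, 93).
After α: (233, 91).
After β⁻: (233, 92).
After α: (229, 90).
Z = 90 is thorium.

Th-229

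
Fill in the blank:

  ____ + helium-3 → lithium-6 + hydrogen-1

Conserve mass number: A + 3 = 6 + 1, so A = 4.
Conserve atomic number: Z + 2 = 3 + 1, so Z = 2.
A = 4 and Z = 2 is helium-4 — an alpha particle.

alpha particle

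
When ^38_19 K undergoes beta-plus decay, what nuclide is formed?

Beta-plus decay: mass number changes by +0, atomic number by -1.
A: 38 = 38; Z: 19 − 1 = 18.
Z = 18 is argon, so the daughter is ^38_18 Ar.

Ar-38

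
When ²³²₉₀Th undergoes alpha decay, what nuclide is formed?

Ra-228

Alpha decay: mass number changes by -4, atomic number by -2.
A: 232 − 4 = 228; Z: 90 − 2 = 88.
Z = 88 is radium, so the daughter is ²²⁸₈₈Ra.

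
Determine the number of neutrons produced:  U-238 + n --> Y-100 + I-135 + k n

4

Conserve mass number: 239 = 100 + 135 + k, so k = 239 − 235 = 4.
Check atomic number: 92 = 39 + 53 + 0 = 92. ✓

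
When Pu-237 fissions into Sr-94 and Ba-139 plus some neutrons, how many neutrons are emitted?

Conserve mass number: 237 = 94 + 139 + k, so k = 237 − 233 = 4.
Check atomic number: 94 = 38 + 56 + 0 = 94. ✓

4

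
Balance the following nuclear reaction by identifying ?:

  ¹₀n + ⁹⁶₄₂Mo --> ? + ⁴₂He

Conserve mass number: 1 + 96 = A + 4, so A = 93.
Conserve atomic number: 0 + 42 = Z + 2, so Z = 40.
Z = 40 is zirconium, so the species is ⁹³₄₀Zr.

Zr-93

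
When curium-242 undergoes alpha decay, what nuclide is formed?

Pu-238

Alpha decay: mass number changes by -4, atomic number by -2.
A: 242 − 4 = 238; Z: 96 − 2 = 94.
Z = 94 is plutonium, so the daughter is plutonium-238.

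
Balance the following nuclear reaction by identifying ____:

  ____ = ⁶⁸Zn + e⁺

Ga-68

Conserve mass number: A = 68 + 0, so A = 68.
Conserve atomic number: Z = 30 + 1, so Z = 31.
Z = 31 is gallium, so the species is ⁶⁸Ga.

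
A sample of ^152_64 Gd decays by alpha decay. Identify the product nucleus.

Sm-148

Alpha decay: mass number changes by -4, atomic number by -2.
A: 152 − 4 = 148; Z: 64 − 2 = 62.
Z = 62 is samarium, so the daughter is ^148_62 Sm.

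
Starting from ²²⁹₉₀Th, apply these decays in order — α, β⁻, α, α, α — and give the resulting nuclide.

Start: (A, Z) = (229, 90).
After α: (225, 88).
After β⁻: (225, 89).
After α: (221, 87).
After α: (217, 85).
After α: (213, 83).
Z = 83 is bismuth.

Bi-213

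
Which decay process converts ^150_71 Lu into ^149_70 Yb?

proton emission

ΔA = 149 − 150 = -1; ΔZ = 70 − 71 = -1.
A drops by 1 and Z drops by 1 — a proton was emitted.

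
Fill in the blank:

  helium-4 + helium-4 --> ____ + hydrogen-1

Conserve mass number: 4 + 4 = A + 1, so A = 7.
Conserve atomic number: 2 + 2 = Z + 1, so Z = 3.
Z = 3 is lithium, so the species is lithium-7.

Li-7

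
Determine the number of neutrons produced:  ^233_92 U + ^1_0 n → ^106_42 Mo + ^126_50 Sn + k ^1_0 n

2

Conserve mass number: 234 = 106 + 126 + k, so k = 234 − 232 = 2.
Check atomic number: 92 = 42 + 50 + 0 = 92. ✓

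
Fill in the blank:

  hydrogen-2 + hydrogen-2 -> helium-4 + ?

Conserve mass number: 2 + 2 = 4 + A, so A = 0.
Conserve atomic number: 1 + 1 = 2 + Z, so Z = 0.
A = 0 and Z = 0 is γ — a gamma ray.

gamma ray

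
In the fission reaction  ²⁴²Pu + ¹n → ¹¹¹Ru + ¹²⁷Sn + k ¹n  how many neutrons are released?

Conserve mass number: 243 = 111 + 127 + k, so k = 243 − 238 = 5.
Check atomic number: 94 = 44 + 50 + 0 = 94. ✓

5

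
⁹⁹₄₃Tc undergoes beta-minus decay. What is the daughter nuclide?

Beta-minus decay: mass number changes by +0, atomic number by +1.
A: 99 = 99; Z: 43 + 1 = 44.
Z = 44 is ruthenium, so the daughter is ⁹⁹₄₄Ru.

Ru-99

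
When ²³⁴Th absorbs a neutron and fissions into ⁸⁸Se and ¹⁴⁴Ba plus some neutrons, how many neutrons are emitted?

Conserve mass number: 235 = 88 + 144 + k, so k = 235 − 232 = 3.
Check atomic number: 90 = 34 + 56 + 0 = 90. ✓

3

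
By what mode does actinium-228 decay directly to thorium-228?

beta-minus decay

ΔA = 228 − 228 = 0; ΔZ = 90 − 89 = +1.
A is unchanged and Z rises by 1 — a neutron has become a proton (β⁻ decay).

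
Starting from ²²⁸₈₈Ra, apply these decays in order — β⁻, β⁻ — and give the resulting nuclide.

Th-228

Start: (A, Z) = (228, 88).
After β⁻: (228, 89).
After β⁻: (228, 90).
Z = 90 is thorium.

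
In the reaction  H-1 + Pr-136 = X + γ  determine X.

Nd-137

Conserve mass number: 1 + 136 = A + 0, so A = 137.
Conserve atomic number: 1 + 59 = Z + 0, so Z = 60.
Z = 60 is neodymium, so the species is Nd-137.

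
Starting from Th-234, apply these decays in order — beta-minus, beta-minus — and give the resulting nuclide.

U-234

Start: (A, Z) = (234, 90).
After β⁻: (234, 91).
After β⁻: (234, 92).
Z = 92 is uranium.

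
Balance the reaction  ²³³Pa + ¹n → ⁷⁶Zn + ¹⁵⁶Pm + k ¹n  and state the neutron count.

Conserve mass number: 234 = 76 + 156 + k, so k = 234 − 232 = 2.
Check atomic number: 91 = 30 + 61 + 0 = 91. ✓

2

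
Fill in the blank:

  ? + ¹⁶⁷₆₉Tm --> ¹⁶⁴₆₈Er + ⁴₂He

Conserve mass number: A + 167 = 164 + 4, so A = 1.
Conserve atomic number: Z + 69 = 68 + 2, so Z = 1.
A = 1 and Z = 1 is ¹₁H — a proton.

proton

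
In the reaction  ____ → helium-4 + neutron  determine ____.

He-5

Conserve mass number: A = 4 + 1, so A = 5.
Conserve atomic number: Z = 2 + 0, so Z = 2.
Z = 2 is helium, so the species is helium-5.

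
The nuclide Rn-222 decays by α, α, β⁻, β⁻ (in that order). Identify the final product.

Po-214

Start: (A, Z) = (222, 86).
After α: (218, 84).
After α: (214, 82).
After β⁻: (214, 83).
After β⁻: (214, 84).
Z = 84 is polonium.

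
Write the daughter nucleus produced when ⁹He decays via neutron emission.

He-8

Neutron emission: mass number changes by -1, atomic number by +0.
A: 9 − 1 = 8; Z: 2 = 2.
Z = 2 is helium, so the daughter is ⁸He.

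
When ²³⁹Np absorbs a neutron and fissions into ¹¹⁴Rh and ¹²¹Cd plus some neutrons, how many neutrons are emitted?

Conserve mass number: 240 = 114 + 121 + k, so k = 240 − 235 = 5.
Check atomic number: 93 = 45 + 48 + 0 = 93. ✓

5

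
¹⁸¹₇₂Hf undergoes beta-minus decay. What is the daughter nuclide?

Beta-minus decay: mass number changes by +0, atomic number by +1.
A: 181 = 181; Z: 72 + 1 = 73.
Z = 73 is tantalum, so the daughter is ¹⁸¹₇₃Ta.

Ta-181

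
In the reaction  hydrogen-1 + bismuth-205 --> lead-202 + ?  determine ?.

alpha particle

Conserve mass number: 1 + 205 = 202 + A, so A = 4.
Conserve atomic number: 1 + 83 = 82 + Z, so Z = 2.
A = 4 and Z = 2 is helium-4 — an alpha particle.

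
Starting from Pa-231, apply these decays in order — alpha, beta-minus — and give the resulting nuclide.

Start: (A, Z) = (231, 91).
After α: (227, 89).
After β⁻: (227, 90).
Z = 90 is thorium.

Th-227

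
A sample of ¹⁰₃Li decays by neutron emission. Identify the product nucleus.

Neutron emission: mass number changes by -1, atomic number by +0.
A: 10 − 1 = 9; Z: 3 = 3.
Z = 3 is lithium, so the daughter is ⁹₃Li.

Li-9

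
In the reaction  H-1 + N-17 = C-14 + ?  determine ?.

Conserve mass number: 1 + 17 = 14 + A, so A = 4.
Conserve atomic number: 1 + 7 = 6 + Z, so Z = 2.
A = 4 and Z = 2 is He-4 — an alpha particle.

alpha particle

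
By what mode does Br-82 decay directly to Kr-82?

beta-minus decay

ΔA = 82 − 82 = 0; ΔZ = 36 − 35 = +1.
A is unchanged and Z rises by 1 — a neutron has become a proton (β⁻ decay).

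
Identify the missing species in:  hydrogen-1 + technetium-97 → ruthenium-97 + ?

Conserve mass number: 1 + 97 = 97 + A, so A = 1.
Conserve atomic number: 1 + 43 = 44 + Z, so Z = 0.
A = 1 and Z = 0 is neutron — a neutron.

neutron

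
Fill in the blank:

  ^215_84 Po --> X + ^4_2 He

Pb-211

Conserve mass number: 215 = A + 4, so A = 211.
Conserve atomic number: 84 = Z + 2, so Z = 82.
Z = 82 is lead, so the species is ^211_82 Pb.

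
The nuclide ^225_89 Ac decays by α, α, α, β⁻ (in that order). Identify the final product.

Po-213

Start: (A, Z) = (225, 89).
After α: (221, 87).
After α: (217, 85).
After α: (213, 83).
After β⁻: (213, 84).
Z = 84 is polonium.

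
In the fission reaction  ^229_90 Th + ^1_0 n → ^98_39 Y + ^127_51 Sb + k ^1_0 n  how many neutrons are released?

5

Conserve mass number: 230 = 98 + 127 + k, so k = 230 − 225 = 5.
Check atomic number: 90 = 39 + 51 + 0 = 90. ✓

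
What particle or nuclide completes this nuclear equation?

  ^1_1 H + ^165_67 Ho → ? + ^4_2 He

Dy-162

Conserve mass number: 1 + 165 = A + 4, so A = 162.
Conserve atomic number: 1 + 67 = Z + 2, so Z = 66.
Z = 66 is dysprosium, so the species is ^162_66 Dy.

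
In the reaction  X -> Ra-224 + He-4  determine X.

Th-228

Conserve mass number: A = 224 + 4, so A = 228.
Conserve atomic number: Z = 88 + 2, so Z = 90.
Z = 90 is thorium, so the species is Th-228.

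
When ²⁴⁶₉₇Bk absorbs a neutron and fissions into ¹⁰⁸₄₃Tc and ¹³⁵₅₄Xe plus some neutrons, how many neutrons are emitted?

4

Conserve mass number: 247 = 108 + 135 + k, so k = 247 − 243 = 4.
Check atomic number: 97 = 43 + 54 + 0 = 97. ✓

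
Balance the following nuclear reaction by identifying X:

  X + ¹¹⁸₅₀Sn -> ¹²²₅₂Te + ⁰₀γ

Conserve mass number: A + 118 = 122 + 0, so A = 4.
Conserve atomic number: Z + 50 = 52 + 0, so Z = 2.
A = 4 and Z = 2 is ⁴₂He — an alpha particle.

alpha particle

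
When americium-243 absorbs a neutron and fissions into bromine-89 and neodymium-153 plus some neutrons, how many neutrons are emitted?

2

Conserve mass number: 244 = 89 + 153 + k, so k = 244 − 242 = 2.
Check atomic number: 95 = 35 + 60 + 0 = 95. ✓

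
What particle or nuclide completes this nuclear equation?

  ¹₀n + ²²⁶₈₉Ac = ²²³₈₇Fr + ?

Conserve mass number: 1 + 226 = 223 + A, so A = 4.
Conserve atomic number: 0 + 89 = 87 + Z, so Z = 2.
A = 4 and Z = 2 is ⁴₂He — an alpha particle.

alpha particle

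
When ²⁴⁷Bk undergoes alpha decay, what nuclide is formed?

Alpha decay: mass number changes by -4, atomic number by -2.
A: 247 − 4 = 243; Z: 97 − 2 = 95.
Z = 95 is americium, so the daughter is ²⁴³Am.

Am-243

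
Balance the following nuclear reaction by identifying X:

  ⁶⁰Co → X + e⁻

Conserve mass number: 60 = A + 0, so A = 60.
Conserve atomic number: 27 = Z − 1, so Z = 28.
Z = 28 is nickel, so the species is ⁶⁰Ni.

Ni-60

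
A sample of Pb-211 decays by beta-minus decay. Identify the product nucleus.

Beta-minus decay: mass number changes by +0, atomic number by +1.
A: 211 = 211; Z: 82 + 1 = 83.
Z = 83 is bismuth, so the daughter is Bi-211.

Bi-211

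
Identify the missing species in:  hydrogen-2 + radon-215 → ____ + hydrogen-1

Conserve mass number: 2 + 215 = A + 1, so A = 216.
Conserve atomic number: 1 + 86 = Z + 1, so Z = 86.
Z = 86 is radon, so the species is radon-216.

Rn-216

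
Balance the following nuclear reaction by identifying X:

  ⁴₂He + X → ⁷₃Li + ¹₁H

Conserve mass number: 4 + A = 7 + 1, so A = 4.
Conserve atomic number: 2 + Z = 3 + 1, so Z = 2.
A = 4 and Z = 2 is ⁴₂He — an alpha particle.

alpha particle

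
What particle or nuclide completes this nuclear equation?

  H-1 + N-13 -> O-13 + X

neutron

Conserve mass number: 1 + 13 = 13 + A, so A = 1.
Conserve atomic number: 1 + 7 = 8 + Z, so Z = 0.
A = 1 and Z = 0 is n — a neutron.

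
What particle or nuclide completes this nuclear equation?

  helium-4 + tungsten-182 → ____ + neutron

Conserve mass number: 4 + 182 = A + 1, so A = 185.
Conserve atomic number: 2 + 74 = Z + 0, so Z = 76.
Z = 76 is osmium, so the species is osmium-185.

Os-185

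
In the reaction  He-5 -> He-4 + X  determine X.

Conserve mass number: 5 = 4 + A, so A = 1.
Conserve atomic number: 2 = 2 + Z, so Z = 0.
A = 1 and Z = 0 is n — a neutron.

neutron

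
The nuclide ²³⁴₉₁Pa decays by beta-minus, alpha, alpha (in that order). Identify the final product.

Start: (A, Z) = (234, 91).
After β⁻: (234, 92).
After α: (230, 90).
After α: (226, 88).
Z = 88 is radium.

Ra-226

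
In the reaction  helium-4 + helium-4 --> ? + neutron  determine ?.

Be-7

Conserve mass number: 4 + 4 = A + 1, so A = 7.
Conserve atomic number: 2 + 2 = Z + 0, so Z = 4.
Z = 4 is beryllium, so the species is beryllium-7.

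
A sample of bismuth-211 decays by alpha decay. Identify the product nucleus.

Tl-207

Alpha decay: mass number changes by -4, atomic number by -2.
A: 211 − 4 = 207; Z: 83 − 2 = 81.
Z = 81 is thallium, so the daughter is thallium-207.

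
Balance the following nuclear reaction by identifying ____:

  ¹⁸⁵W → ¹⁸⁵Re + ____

Conserve mass number: 185 = 185 + A, so A = 0.
Conserve atomic number: 74 = 75 + Z, so Z = -1.
A = 0 and Z = -1 is e⁻ — a beta-minus particle.

beta-minus particle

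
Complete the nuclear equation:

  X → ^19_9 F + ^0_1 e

Conserve mass number: A = 19 + 0, so A = 19.
Conserve atomic number: Z = 9 + 1, so Z = 10.
Z = 10 is neon, so the species is ^19_10 Ne.

Ne-19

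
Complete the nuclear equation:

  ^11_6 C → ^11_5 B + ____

positron

Conserve mass number: 11 = 11 + A, so A = 0.
Conserve atomic number: 6 = 5 + Z, so Z = 1.
A = 0 and Z = 1 is ^0_1 e — a positron.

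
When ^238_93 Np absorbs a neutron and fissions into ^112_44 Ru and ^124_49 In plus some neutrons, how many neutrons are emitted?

Conserve mass number: 239 = 112 + 124 + k, so k = 239 − 236 = 3.
Check atomic number: 93 = 44 + 49 + 0 = 93. ✓

3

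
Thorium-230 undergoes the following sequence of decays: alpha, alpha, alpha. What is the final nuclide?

Start: (A, Z) = (230, 90).
After α: (226, 88).
After α: (222, 86).
After α: (218, 84).
Z = 84 is polonium.

Po-218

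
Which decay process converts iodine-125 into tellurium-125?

ΔA = 125 − 125 = 0; ΔZ = 52 − 53 = -1.
A is unchanged and Z drops by 1 — a proton has become a neutron (β⁺ emission or electron capture).

beta-plus decay or electron capture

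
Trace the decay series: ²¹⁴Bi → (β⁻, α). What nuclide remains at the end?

Start: (A, Z) = (214, 83).
After β⁻: (214, 84).
After α: (210, 82).
Z = 82 is lead.

Pb-210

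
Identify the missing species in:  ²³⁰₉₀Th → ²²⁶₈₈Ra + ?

alpha particle

Conserve mass number: 230 = 226 + A, so A = 4.
Conserve atomic number: 90 = 88 + Z, so Z = 2.
A = 4 and Z = 2 is ⁴₂He — an alpha particle.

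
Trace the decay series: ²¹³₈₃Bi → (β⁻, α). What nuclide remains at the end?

Pb-209

Start: (A, Z) = (213, 83).
After β⁻: (213, 84).
After α: (209, 82).
Z = 82 is lead.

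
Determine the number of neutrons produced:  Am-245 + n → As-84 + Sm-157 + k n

Conserve mass number: 246 = 84 + 157 + k, so k = 246 − 241 = 5.
Check atomic number: 95 = 33 + 62 + 0 = 95. ✓

5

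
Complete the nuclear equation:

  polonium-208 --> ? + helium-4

Pb-204

Conserve mass number: 208 = A + 4, so A = 204.
Conserve atomic number: 84 = Z + 2, so Z = 82.
Z = 82 is lead, so the species is lead-204.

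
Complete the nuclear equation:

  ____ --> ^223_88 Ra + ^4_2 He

Th-227

Conserve mass number: A = 223 + 4, so A = 227.
Conserve atomic number: Z = 88 + 2, so Z = 90.
Z = 90 is thorium, so the species is ^227_90 Th.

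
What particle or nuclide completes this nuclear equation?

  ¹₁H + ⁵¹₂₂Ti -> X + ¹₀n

Conserve mass number: 1 + 51 = A + 1, so A = 51.
Conserve atomic number: 1 + 22 = Z + 0, so Z = 23.
Z = 23 is vanadium, so the species is ⁵¹₂₃V.

V-51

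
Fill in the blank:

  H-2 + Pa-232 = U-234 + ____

gamma ray

Conserve mass number: 2 + 232 = 234 + A, so A = 0.
Conserve atomic number: 1 + 91 = 92 + Z, so Z = 0.
A = 0 and Z = 0 is γ — a gamma ray.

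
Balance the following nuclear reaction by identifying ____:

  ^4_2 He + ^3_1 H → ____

Li-7

Conserve mass number: 4 + 3 = A, so A = 7.
Conserve atomic number: 2 + 1 = Z, so Z = 3.
Z = 3 is lithium, so the species is ^7_3 Li.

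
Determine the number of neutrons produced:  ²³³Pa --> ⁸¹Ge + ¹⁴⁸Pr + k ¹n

Conserve mass number: 233 = 81 + 148 + k, so k = 233 − 229 = 4.
Check atomic number: 91 = 32 + 59 + 0 = 91. ✓

4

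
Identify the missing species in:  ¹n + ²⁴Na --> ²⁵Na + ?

Conserve mass number: 1 + 24 = 25 + A, so A = 0.
Conserve atomic number: 0 + 11 = 11 + Z, so Z = 0.
A = 0 and Z = 0 is γ — a gamma ray.

gamma ray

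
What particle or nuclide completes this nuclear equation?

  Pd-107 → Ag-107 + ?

beta-minus particle

Conserve mass number: 107 = 107 + A, so A = 0.
Conserve atomic number: 46 = 47 + Z, so Z = -1.
A = 0 and Z = -1 is e⁻ — a beta-minus particle.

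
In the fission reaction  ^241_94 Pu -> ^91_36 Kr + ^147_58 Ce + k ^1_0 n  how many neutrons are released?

Conserve mass number: 241 = 91 + 147 + k, so k = 241 − 238 = 3.
Check atomic number: 94 = 36 + 58 + 0 = 94. ✓

3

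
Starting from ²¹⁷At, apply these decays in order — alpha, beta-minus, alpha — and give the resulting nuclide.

Pb-209

Start: (A, Z) = (217, 85).
After α: (213, 83).
After β⁻: (213, 84).
After α: (209, 82).
Z = 82 is lead.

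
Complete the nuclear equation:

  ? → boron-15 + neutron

Conserve mass number: A = 15 + 1, so A = 16.
Conserve atomic number: Z = 5 + 0, so Z = 5.
Z = 5 is boron, so the species is boron-16.

B-16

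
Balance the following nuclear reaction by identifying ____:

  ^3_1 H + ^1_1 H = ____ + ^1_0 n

Conserve mass number: 3 + 1 = A + 1, so A = 3.
Conserve atomic number: 1 + 1 = Z + 0, so Z = 2.
Z = 2 is helium, so the species is ^3_2 He.

He-3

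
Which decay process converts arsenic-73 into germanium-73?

ΔA = 73 − 73 = 0; ΔZ = 32 − 33 = -1.
A is unchanged and Z drops by 1 — a proton has become a neutron (β⁺ emission or electron capture).

beta-plus decay or electron capture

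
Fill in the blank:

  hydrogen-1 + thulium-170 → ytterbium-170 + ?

neutron

Conserve mass number: 1 + 170 = 170 + A, so A = 1.
Conserve atomic number: 1 + 69 = 70 + Z, so Z = 0.
A = 1 and Z = 0 is neutron — a neutron.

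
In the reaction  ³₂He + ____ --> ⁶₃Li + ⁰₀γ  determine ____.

triton

Conserve mass number: 3 + A = 6 + 0, so A = 3.
Conserve atomic number: 2 + Z = 3 + 0, so Z = 1.
A = 3 and Z = 1 is ³₁H — a triton.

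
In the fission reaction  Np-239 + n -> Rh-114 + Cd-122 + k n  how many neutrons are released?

4

Conserve mass number: 240 = 114 + 122 + k, so k = 240 − 236 = 4.
Check atomic number: 93 = 45 + 48 + 0 = 93. ✓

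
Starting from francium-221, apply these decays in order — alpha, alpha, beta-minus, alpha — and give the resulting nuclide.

Pb-209

Start: (A, Z) = (221, 87).
After α: (217, 85).
After α: (213, 83).
After β⁻: (213, 84).
After α: (209, 82).
Z = 82 is lead.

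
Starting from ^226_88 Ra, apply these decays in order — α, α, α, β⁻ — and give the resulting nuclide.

Bi-214

Start: (A, Z) = (226, 88).
After α: (222, 86).
After α: (218, 84).
After α: (214, 82).
After β⁻: (214, 83).
Z = 83 is bismuth.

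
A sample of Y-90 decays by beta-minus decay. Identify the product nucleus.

Beta-minus decay: mass number changes by +0, atomic number by +1.
A: 90 = 90; Z: 39 + 1 = 40.
Z = 40 is zirconium, so the daughter is Zr-90.

Zr-90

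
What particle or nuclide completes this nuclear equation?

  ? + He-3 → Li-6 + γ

triton

Conserve mass number: A + 3 = 6 + 0, so A = 3.
Conserve atomic number: Z + 2 = 3 + 0, so Z = 1.
A = 3 and Z = 1 is H-3 — a triton.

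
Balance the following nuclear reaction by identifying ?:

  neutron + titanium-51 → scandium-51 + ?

Conserve mass number: 1 + 51 = 51 + A, so A = 1.
Conserve atomic number: 0 + 22 = 21 + Z, so Z = 1.
A = 1 and Z = 1 is hydrogen-1 — a proton.

proton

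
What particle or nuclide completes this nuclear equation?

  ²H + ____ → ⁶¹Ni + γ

Conserve mass number: 2 + A = 61 + 0, so A = 59.
Conserve atomic number: 1 + Z = 28 + 0, so Z = 27.
Z = 27 is cobalt, so the species is ⁵⁹Co.

Co-59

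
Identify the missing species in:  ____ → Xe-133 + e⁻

Conserve mass number: A = 133 + 0, so A = 133.
Conserve atomic number: Z = 54 − 1, so Z = 53.
Z = 53 is iodine, so the species is I-133.

I-133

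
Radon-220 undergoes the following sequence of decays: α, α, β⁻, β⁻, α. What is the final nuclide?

Pb-208

Start: (A, Z) = (220, 86).
After α: (216, 84).
After α: (212, 82).
After β⁻: (212, 83).
After β⁻: (212, 84).
After α: (208, 82).
Z = 82 is lead.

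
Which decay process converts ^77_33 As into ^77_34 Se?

ΔA = 77 − 77 = 0; ΔZ = 34 − 33 = +1.
A is unchanged and Z rises by 1 — a neutron has become a proton (β⁻ decay).

beta-minus decay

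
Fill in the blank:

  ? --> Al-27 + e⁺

Conserve mass number: A = 27 + 0, so A = 27.
Conserve atomic number: Z = 13 + 1, so Z = 14.
Z = 14 is silicon, so the species is Si-27.

Si-27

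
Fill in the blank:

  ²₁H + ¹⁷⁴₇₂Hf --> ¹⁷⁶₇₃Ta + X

gamma ray

Conserve mass number: 2 + 174 = 176 + A, so A = 0.
Conserve atomic number: 1 + 72 = 73 + Z, so Z = 0.
A = 0 and Z = 0 is ⁰₀γ — a gamma ray.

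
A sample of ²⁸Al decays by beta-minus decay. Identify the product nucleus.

Si-28

Beta-minus decay: mass number changes by +0, atomic number by +1.
A: 28 = 28; Z: 13 + 1 = 14.
Z = 14 is silicon, so the daughter is ²⁸Si.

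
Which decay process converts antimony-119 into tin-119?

ΔA = 119 − 119 = 0; ΔZ = 50 − 51 = -1.
A is unchanged and Z drops by 1 — a proton has become a neutron (β⁺ emission or electron capture).

beta-plus decay or electron capture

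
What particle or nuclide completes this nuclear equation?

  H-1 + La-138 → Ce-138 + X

neutron

Conserve mass number: 1 + 138 = 138 + A, so A = 1.
Conserve atomic number: 1 + 57 = 58 + Z, so Z = 0.
A = 1 and Z = 0 is n — a neutron.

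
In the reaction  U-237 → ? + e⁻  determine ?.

Np-237

Conserve mass number: 237 = A + 0, so A = 237.
Conserve atomic number: 92 = Z − 1, so Z = 93.
Z = 93 is neptunium, so the species is Np-237.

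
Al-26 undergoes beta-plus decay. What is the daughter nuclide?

Beta-plus decay: mass number changes by +0, atomic number by -1.
A: 26 = 26; Z: 13 − 1 = 12.
Z = 12 is magnesium, so the daughter is Mg-26.

Mg-26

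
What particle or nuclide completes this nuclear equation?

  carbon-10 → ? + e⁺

B-10

Conserve mass number: 10 = A + 0, so A = 10.
Conserve atomic number: 6 = Z + 1, so Z = 5.
Z = 5 is boron, so the species is boron-10.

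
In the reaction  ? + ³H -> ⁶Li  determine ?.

He-3

Conserve mass number: A + 3 = 6, so A = 3.
Conserve atomic number: Z + 1 = 3, so Z = 2.
Z = 2 is helium, so the species is ³He.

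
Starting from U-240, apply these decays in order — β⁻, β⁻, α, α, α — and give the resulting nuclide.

Ra-228

Start: (A, Z) = (240, 92).
After β⁻: (240, 93).
After β⁻: (240, 94).
After α: (236, 92).
After α: (232, 90).
After α: (228, 88).
Z = 88 is radium.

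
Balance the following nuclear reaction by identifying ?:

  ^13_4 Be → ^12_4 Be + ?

neutron

Conserve mass number: 13 = 12 + A, so A = 1.
Conserve atomic number: 4 = 4 + Z, so Z = 0.
A = 1 and Z = 0 is ^1_0 n — a neutron.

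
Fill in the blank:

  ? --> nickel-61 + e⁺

Cu-61

Conserve mass number: A = 61 + 0, so A = 61.
Conserve atomic number: Z = 28 + 1, so Z = 29.
Z = 29 is copper, so the species is copper-61.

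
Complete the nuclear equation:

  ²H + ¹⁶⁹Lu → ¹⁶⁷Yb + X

alpha particle

Conserve mass number: 2 + 169 = 167 + A, so A = 4.
Conserve atomic number: 1 + 71 = 70 + Z, so Z = 2.
A = 4 and Z = 2 is ⁴He — an alpha particle.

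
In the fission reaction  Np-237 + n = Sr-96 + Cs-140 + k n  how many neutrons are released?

Conserve mass number: 238 = 96 + 140 + k, so k = 238 − 236 = 2.
Check atomic number: 93 = 38 + 55 + 0 = 93. ✓

2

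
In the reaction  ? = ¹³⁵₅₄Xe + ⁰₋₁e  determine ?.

Conserve mass number: A = 135 + 0, so A = 135.
Conserve atomic number: Z = 54 − 1, so Z = 53.
Z = 53 is iodine, so the species is ¹³⁵₅₃I.

I-135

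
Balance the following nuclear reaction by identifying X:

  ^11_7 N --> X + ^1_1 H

Conserve mass number: 11 = A + 1, so A = 10.
Conserve atomic number: 7 = Z + 1, so Z = 6.
Z = 6 is carbon, so the species is ^10_6 C.

C-10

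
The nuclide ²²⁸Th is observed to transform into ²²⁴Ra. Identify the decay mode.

alpha decay

ΔA = 224 − 228 = -4; ΔZ = 88 − 90 = -2.
A drops by 4 and Z drops by 2 — the signature of alpha emission.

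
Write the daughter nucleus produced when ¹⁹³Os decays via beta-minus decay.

Beta-minus decay: mass number changes by +0, atomic number by +1.
A: 193 = 193; Z: 76 + 1 = 77.
Z = 77 is iridium, so the daughter is ¹⁹³Ir.

Ir-193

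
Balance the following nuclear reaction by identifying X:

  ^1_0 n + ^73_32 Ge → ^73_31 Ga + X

proton

Conserve mass number: 1 + 73 = 73 + A, so A = 1.
Conserve atomic number: 0 + 32 = 31 + Z, so Z = 1.
A = 1 and Z = 1 is ^1_1 H — a proton.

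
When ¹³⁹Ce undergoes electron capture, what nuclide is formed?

Electron capture: mass number changes by +0, atomic number by -1.
A: 139 = 139; Z: 58 − 1 = 57.
Z = 57 is lanthanum, so the daughter is ¹³⁹La.

La-139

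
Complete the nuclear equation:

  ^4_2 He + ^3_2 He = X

Conserve mass number: 4 + 3 = A, so A = 7.
Conserve atomic number: 2 + 2 = Z, so Z = 4.
Z = 4 is beryllium, so the species is ^7_4 Be.

Be-7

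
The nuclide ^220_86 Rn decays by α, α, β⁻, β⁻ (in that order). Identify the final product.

Start: (A, Z) = (220, 86).
After α: (216, 84).
After α: (212, 82).
After β⁻: (212, 83).
After β⁻: (212, 84).
Z = 84 is polonium.

Po-212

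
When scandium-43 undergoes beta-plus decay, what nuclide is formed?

Beta-plus decay: mass number changes by +0, atomic number by -1.
A: 43 = 43; Z: 21 − 1 = 20.
Z = 20 is calcium, so the daughter is calcium-43.

Ca-43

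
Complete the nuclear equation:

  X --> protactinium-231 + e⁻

Conserve mass number: A = 231 + 0, so A = 231.
Conserve atomic number: Z = 91 − 1, so Z = 90.
Z = 90 is thorium, so the species is thorium-231.

Th-231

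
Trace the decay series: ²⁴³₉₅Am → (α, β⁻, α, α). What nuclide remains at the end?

Th-231

Start: (A, Z) = (243, 95).
After α: (239, 93).
After β⁻: (239, 94).
After α: (235, 92).
After α: (231, 90).
Z = 90 is thorium.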